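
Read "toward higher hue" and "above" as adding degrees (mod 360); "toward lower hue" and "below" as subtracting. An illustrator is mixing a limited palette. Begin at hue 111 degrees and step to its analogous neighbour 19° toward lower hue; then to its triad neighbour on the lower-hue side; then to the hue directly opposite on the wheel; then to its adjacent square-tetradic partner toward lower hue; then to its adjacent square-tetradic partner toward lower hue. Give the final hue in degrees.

332°

analog 19° ↓ −19°: 111 − 19 = 92°
triadic ↓ −120°: 92 − 120 = -28 → -28 + 360 = 332°
complement +180°: 332 + 180 = 512 → 512 − 360 = 152°
square ↓ −90°: 152 − 90 = 62°
square ↓ −90°: 62 − 90 = -28 → -28 + 360 = 332°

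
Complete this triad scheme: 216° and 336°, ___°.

A triad places three hues 120° apart.
The full set through 216° is {96°, 216°, 336°}.
Given {216°, 336°}, the missing hue is 96°.

96°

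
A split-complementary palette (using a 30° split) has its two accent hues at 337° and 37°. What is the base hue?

The accents sit 30° either side of the complement, so the complement is their short-arc midpoint on the wheel.
Short-arc midpoint of 337° and 37°: 7°.
Base is 180° from the complement: 7 − 180 = -173 → -173 + 360 = 187°

187°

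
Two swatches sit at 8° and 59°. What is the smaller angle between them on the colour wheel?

|8 − 59| = 51.
51 ≤ 180, so the shorter arc is 51°.

51°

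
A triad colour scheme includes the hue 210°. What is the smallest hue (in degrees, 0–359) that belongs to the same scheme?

90°

A triad places three hues 120° apart.
The full set through 210° is {90°, 210°, 330°}.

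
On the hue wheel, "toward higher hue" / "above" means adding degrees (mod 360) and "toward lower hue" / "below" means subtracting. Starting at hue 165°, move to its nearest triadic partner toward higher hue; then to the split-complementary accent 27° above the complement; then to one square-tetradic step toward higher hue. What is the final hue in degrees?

222°

+120° (triadic ↑): 165 + 120 = 285°
+207° (split-comp 27° ↑): 285 + 207 = 492 → 492 − 360 = 132°
+90° (square ↑): 132 + 90 = 222°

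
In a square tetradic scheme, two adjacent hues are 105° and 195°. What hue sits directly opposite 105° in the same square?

285°

A square tetradic scheme places four hues 90° apart; opposite corners are 180° apart.
105 + 180 = 285°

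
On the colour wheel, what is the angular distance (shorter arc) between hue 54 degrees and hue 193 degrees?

|54 − 193| = 139.
139 ≤ 180, so the shorter arc is 139°.

139°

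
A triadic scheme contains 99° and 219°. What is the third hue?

A triad spaces three hues 120° apart.
The full set is {99°, 219°, 339°}.

339°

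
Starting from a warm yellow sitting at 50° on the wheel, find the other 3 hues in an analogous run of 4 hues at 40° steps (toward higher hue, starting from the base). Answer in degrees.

90°, 130° and 170°

Analogous hues sit every 40° along the wheel.
50 + 40 = 90°
50 + 80 = 130°
50 + 120 = 170°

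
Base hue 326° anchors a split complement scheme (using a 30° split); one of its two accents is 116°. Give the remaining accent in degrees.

176°

Split-complementary hues sit 30° either side of the complement.
Complement of the base 326°: 326 + 180 = 506 → 506 − 360 = 146°
The given accent 116° is 30° one side of 146°; the other accent sits 30° the other side: 146 + 30 = 176°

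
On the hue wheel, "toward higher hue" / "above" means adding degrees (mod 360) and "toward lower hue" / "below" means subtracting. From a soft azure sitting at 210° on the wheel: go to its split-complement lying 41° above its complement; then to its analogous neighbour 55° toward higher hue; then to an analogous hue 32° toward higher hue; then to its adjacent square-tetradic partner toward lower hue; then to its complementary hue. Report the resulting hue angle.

+221° (split-comp 41° ↑): 210 + 221 = 431 → 431 − 360 = 71°
+55° (analog 55° ↑): 71 + 55 = 126°
+32° (analog 32° ↑): 126 + 32 = 158°
−90° (square ↓): 158 − 90 = 68°
+180° (complement): 68 + 180 = 248°

248°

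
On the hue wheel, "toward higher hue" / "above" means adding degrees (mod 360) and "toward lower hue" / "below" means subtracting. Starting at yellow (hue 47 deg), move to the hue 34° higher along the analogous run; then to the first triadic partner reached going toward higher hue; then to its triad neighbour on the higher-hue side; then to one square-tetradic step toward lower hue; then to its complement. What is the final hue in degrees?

47 + 34 = 81°   (analog 34° ↑)
81 + 120 = 201°   (triadic ↑)
201 + 120 = 321°   (triadic ↑)
321 − 90 = 231°   (square ↓)
231 + 180 = 411 → 411 − 360 = 51°   (complement)

51°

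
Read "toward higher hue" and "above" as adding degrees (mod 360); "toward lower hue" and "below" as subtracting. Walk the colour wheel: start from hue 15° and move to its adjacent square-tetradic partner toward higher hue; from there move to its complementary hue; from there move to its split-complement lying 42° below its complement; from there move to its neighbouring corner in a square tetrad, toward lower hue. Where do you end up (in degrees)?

333°

+90° (square ↑): 15 + 90 = 105°
+180° (complement): 105 + 180 = 285°
+138° (split-comp 42° ↓): 285 + 138 = 423 → 423 − 360 = 63°
−90° (square ↓): 63 − 90 = -27 → -27 + 360 = 333°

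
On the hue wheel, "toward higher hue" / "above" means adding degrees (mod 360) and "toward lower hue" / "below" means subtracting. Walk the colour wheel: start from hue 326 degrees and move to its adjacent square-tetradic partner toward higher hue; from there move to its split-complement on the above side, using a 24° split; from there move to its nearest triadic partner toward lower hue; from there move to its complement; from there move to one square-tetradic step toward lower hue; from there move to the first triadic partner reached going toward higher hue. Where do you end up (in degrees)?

326 + 90 = 416 → 416 − 360 = 56°   (square ↑)
56 + 204 = 260°   (split-comp 24° ↑)
260 − 120 = 140°   (triadic ↓)
140 + 180 = 320°   (complement)
320 − 90 = 230°   (square ↓)
230 + 120 = 350°   (triadic ↑)

350°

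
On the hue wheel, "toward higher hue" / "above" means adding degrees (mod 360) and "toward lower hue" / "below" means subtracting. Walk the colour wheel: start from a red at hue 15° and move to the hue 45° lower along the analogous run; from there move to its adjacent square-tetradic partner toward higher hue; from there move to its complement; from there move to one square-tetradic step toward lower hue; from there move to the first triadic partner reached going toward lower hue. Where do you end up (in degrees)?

analog 45° ↓ −45°: 15 − 45 = -30 → -30 + 360 = 330°
square ↑ +90°: 330 + 90 = 420 → 420 − 360 = 60°
complement +180°: 60 + 180 = 240°
square ↓ −90°: 240 − 90 = 150°
triadic ↓ −120°: 150 − 120 = 30°

30°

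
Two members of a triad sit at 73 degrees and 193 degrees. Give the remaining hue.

313°

A triad spaces three hues 120° apart.
The full set is {73°, 193°, 313°}.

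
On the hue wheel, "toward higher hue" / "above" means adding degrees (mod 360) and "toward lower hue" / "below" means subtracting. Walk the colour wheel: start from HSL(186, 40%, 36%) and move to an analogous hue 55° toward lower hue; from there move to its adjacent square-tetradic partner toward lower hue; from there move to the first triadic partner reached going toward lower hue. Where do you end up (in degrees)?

281°

analog 55° ↓ −55°: 186 − 55 = 131°
square ↓ −90°: 131 − 90 = 41°
triadic ↓ −120°: 41 − 120 = -79 → -79 + 360 = 281°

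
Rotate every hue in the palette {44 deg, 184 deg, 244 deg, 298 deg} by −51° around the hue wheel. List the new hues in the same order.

353°, 133°, 193°, 247°

44 − 51 = -7 → -7 + 360 = 353°
184 − 51 = 133°
244 − 51 = 193°
298 − 51 = 247°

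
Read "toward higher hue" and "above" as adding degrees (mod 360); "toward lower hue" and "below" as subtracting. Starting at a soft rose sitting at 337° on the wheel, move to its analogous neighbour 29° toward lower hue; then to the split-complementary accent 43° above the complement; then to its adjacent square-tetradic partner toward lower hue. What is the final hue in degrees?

analog 29° ↓ −29°: 337 − 29 = 308°
split-comp 43° ↑ +223°: 308 + 223 = 531 → 531 − 360 = 171°
square ↓ −90°: 171 − 90 = 81°

81°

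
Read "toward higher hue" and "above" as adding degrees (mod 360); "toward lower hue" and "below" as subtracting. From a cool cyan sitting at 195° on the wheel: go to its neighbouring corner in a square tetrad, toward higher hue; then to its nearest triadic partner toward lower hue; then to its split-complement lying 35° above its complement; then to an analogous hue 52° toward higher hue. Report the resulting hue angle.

72°

195 + 90 = 285°   (square ↑)
285 − 120 = 165°   (triadic ↓)
165 + 215 = 380 → 380 − 360 = 20°   (split-comp 35° ↑)
20 + 52 = 72°   (analog 52° ↑)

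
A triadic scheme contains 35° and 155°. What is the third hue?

A triad spaces three hues 120° apart.
The full set is {35°, 155°, 275°}.

275°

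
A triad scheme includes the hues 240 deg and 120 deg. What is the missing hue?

A triad places three hues 120° apart.
The full set through 120° is {0°, 120°, 240°}.
Given {120°, 240°}, the missing hue is 0°.

0°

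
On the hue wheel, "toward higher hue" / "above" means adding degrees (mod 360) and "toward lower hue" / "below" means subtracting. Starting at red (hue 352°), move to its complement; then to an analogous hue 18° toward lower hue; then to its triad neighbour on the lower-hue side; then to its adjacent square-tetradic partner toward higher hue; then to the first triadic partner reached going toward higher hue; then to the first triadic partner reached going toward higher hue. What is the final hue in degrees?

+180° (complement): 352 + 180 = 532 → 532 − 360 = 172°
−18° (analog 18° ↓): 172 − 18 = 154°
−120° (triadic ↓): 154 − 120 = 34°
+90° (square ↑): 34 + 90 = 124°
+120° (triadic ↑): 124 + 120 = 244°
+120° (triadic ↑): 244 + 120 = 364 → 364 − 360 = 4°

4°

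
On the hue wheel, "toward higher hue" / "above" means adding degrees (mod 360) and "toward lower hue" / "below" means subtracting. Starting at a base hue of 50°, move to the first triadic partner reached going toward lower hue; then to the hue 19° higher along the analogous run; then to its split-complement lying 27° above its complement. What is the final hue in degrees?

−120° (triadic ↓): 50 − 120 = -70 → -70 + 360 = 290°
+19° (analog 19° ↑): 290 + 19 = 309°
+207° (split-comp 27° ↑): 309 + 207 = 516 → 516 − 360 = 156°

156°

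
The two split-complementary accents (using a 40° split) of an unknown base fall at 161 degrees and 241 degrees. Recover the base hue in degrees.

The accents sit 40° either side of the complement, so the complement is their short-arc midpoint on the wheel.
Short-arc midpoint of 161° and 241°: 201°.
Base is 180° from the complement: 201 − 180 = 21°

21°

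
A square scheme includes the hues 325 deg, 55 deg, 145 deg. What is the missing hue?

235°

A square tetradic scheme places four hues every 90°.
The full set through 55° is {55°, 145°, 235°, 325°}.
Given {55°, 145°, 325°}, the missing hue is 235°.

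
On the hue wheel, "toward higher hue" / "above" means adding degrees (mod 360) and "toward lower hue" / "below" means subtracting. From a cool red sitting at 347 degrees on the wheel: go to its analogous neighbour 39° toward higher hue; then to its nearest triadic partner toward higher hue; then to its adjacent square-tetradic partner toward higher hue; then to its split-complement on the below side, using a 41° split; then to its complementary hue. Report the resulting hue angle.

195°

+39° (analog 39° ↑): 347 + 39 = 386 → 386 − 360 = 26°
+120° (triadic ↑): 26 + 120 = 146°
+90° (square ↑): 146 + 90 = 236°
+139° (split-comp 41° ↓): 236 + 139 = 375 → 375 − 360 = 15°
+180° (complement): 15 + 180 = 195°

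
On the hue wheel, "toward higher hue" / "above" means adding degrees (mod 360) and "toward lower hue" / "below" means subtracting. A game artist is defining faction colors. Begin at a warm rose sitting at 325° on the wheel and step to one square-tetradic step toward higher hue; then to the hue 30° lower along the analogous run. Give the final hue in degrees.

25°

325 + 90 = 415 → 415 − 360 = 55°   (square ↑)
55 − 30 = 25°   (analog 30° ↓)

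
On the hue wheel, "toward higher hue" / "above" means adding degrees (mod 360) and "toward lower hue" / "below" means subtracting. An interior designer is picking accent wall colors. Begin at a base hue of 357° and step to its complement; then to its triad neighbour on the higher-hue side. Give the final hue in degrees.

297°

complement +180°: 357 + 180 = 537 → 537 − 360 = 177°
triadic ↑ +120°: 177 + 120 = 297°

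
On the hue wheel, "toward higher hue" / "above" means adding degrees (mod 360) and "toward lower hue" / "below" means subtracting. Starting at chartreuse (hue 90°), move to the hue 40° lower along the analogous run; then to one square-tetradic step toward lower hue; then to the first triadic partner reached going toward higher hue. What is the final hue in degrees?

80°

−40° (analog 40° ↓): 90 − 40 = 50°
−90° (square ↓): 50 − 90 = -40 → -40 + 360 = 320°
+120° (triadic ↑): 320 + 120 = 440 → 440 − 360 = 80°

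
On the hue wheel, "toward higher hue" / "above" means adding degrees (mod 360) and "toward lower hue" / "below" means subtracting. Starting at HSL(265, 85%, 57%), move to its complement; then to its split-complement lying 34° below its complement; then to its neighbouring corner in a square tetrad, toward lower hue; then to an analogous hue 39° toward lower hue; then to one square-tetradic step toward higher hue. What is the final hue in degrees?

+180° (complement): 265 + 180 = 445 → 445 − 360 = 85°
+146° (split-comp 34° ↓): 85 + 146 = 231°
−90° (square ↓): 231 − 90 = 141°
−39° (analog 39° ↓): 141 − 39 = 102°
+90° (square ↑): 102 + 90 = 192°

192°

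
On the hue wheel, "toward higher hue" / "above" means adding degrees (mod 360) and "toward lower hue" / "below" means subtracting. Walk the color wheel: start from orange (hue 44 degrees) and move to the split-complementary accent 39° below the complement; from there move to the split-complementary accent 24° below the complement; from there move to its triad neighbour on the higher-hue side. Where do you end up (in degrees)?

101°

+141° (split-comp 39° ↓): 44 + 141 = 185°
+156° (split-comp 24° ↓): 185 + 156 = 341°
+120° (triadic ↑): 341 + 120 = 461 → 461 − 360 = 101°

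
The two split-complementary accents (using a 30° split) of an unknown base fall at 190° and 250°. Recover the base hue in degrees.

The accents sit 30° either side of the complement, so the complement is their short-arc midpoint on the wheel.
Short-arc midpoint of 190° and 250°: 220°.
Base is 180° from the complement: 220 − 180 = 40°

40°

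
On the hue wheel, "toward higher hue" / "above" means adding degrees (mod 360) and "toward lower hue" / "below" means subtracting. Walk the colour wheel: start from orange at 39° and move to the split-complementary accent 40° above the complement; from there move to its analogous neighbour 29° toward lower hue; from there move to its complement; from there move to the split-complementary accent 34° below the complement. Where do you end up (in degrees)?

196°

split-comp 40° ↑ +220°: 39 + 220 = 259°
analog 29° ↓ −29°: 259 − 29 = 230°
complement +180°: 230 + 180 = 410 → 410 − 360 = 50°
split-comp 34° ↓ +146°: 50 + 146 = 196°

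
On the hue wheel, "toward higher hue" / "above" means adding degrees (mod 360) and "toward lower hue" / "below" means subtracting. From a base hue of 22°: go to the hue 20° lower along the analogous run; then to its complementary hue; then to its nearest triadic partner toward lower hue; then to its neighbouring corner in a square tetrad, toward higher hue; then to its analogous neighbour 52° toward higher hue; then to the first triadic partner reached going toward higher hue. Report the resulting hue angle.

324°

−20° (analog 20° ↓): 22 − 20 = 2°
+180° (complement): 2 + 180 = 182°
−120° (triadic ↓): 182 − 120 = 62°
+90° (square ↑): 62 + 90 = 152°
+52° (analog 52° ↑): 152 + 52 = 204°
+120° (triadic ↑): 204 + 120 = 324°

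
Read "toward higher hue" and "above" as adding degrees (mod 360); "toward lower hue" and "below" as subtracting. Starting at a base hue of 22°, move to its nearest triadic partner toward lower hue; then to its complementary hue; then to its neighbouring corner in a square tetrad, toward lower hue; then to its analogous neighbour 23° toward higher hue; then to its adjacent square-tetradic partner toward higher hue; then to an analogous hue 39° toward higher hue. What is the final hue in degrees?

−120° (triadic ↓): 22 − 120 = -98 → -98 + 360 = 262°
+180° (complement): 262 + 180 = 442 → 442 − 360 = 82°
−90° (square ↓): 82 − 90 = -8 → -8 + 360 = 352°
+23° (analog 23° ↑): 352 + 23 = 375 → 375 − 360 = 15°
+90° (square ↑): 15 + 90 = 105°
+39° (analog 39° ↑): 105 + 39 = 144°

144°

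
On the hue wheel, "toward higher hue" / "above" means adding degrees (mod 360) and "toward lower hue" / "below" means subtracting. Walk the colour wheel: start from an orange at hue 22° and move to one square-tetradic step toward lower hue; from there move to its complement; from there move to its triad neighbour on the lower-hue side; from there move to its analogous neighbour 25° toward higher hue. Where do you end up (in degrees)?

−90° (square ↓): 22 − 90 = -68 → -68 + 360 = 292°
+180° (complement): 292 + 180 = 472 → 472 − 360 = 112°
−120° (triadic ↓): 112 − 120 = -8 → -8 + 360 = 352°
+25° (analog 25° ↑): 352 + 25 = 377 → 377 − 360 = 17°

17°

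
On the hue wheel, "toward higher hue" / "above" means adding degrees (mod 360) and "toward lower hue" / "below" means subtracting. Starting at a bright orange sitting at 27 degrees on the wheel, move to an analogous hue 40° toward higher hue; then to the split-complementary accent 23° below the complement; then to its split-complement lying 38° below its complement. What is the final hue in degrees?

6°

analog 40° ↑ +40°: 27 + 40 = 67°
split-comp 23° ↓ +157°: 67 + 157 = 224°
split-comp 38° ↓ +142°: 224 + 142 = 366 → 366 − 360 = 6°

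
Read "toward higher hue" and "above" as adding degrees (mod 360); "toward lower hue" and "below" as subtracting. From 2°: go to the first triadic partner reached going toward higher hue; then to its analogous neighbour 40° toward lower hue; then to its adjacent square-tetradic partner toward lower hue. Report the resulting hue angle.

+120° (triadic ↑): 2 + 120 = 122°
−40° (analog 40° ↓): 122 − 40 = 82°
−90° (square ↓): 82 − 90 = -8 → -8 + 360 = 352°

352°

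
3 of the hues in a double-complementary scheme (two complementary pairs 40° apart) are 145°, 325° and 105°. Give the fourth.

A rectangular tetradic uses two complementary pairs 40° apart: offsets 0°, 40°, 180°, 220°.
Among {105°, 145°, 325°}, 145° and 325° are a 180° pair.
The remaining hue 105° needs its own complement: 105 + 180 = 285°

285°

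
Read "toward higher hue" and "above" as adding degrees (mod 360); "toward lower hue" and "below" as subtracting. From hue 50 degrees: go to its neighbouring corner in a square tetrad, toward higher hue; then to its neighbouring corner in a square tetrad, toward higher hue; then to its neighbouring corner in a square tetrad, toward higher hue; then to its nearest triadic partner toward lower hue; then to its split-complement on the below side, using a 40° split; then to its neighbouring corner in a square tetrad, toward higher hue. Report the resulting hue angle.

50 + 90 = 140°   (square ↑)
140 + 90 = 230°   (square ↑)
230 + 90 = 320°   (square ↑)
320 − 120 = 200°   (triadic ↓)
200 + 140 = 340°   (split-comp 40° ↓)
340 + 90 = 430 → 430 − 360 = 70°   (square ↑)

70°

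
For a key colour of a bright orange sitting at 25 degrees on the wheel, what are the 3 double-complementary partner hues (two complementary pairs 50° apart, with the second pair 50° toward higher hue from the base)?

A rectangular tetradic uses two complementary pairs 50° apart: offsets 0°, 50°, 180°, 230°.
25 + 50 = 75°
25 + 180 = 205°
25 + 230 = 255°

75°, 205° and 255°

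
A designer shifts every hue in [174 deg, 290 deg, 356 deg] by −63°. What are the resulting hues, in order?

174 − 63 = 111°
290 − 63 = 227°
356 − 63 = 293°

111°, 227°, 293°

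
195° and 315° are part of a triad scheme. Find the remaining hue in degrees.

75°

A triad places three hues 120° apart.
The full set through 195° is {75°, 195°, 315°}.
Given {195°, 315°}, the missing hue is 75°.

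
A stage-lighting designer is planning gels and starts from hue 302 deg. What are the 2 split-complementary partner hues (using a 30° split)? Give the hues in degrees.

Split-complementary hues sit 30° either side of the complement.
Complement of 302 deg: 302 + 180 = 482 → 482 − 360 = 122°
122 − 30 = 92°
122 + 30 = 152°

92° and 152°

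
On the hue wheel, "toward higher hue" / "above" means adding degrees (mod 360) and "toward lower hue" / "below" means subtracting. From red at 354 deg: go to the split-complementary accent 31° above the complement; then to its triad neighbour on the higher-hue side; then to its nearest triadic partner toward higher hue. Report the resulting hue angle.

354 + 211 = 565 → 565 − 360 = 205°   (split-comp 31° ↑)
205 + 120 = 325°   (triadic ↑)
325 + 120 = 445 → 445 − 360 = 85°   (triadic ↑)

85°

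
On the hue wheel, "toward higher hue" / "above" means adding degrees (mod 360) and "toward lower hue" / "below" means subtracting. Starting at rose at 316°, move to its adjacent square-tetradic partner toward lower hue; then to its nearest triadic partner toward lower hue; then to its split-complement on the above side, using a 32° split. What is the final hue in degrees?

318°

−90° (square ↓): 316 − 90 = 226°
−120° (triadic ↓): 226 − 120 = 106°
+212° (split-comp 32° ↑): 106 + 212 = 318°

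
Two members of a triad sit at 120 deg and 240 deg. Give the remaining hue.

0°

A triad spaces three hues 120° apart.
The full set is {0°, 120°, 240°}.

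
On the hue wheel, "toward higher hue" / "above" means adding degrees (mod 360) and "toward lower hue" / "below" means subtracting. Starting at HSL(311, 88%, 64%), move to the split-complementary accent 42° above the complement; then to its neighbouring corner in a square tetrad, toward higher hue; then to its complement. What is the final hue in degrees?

311 + 222 = 533 → 533 − 360 = 173°   (split-comp 42° ↑)
173 + 90 = 263°   (square ↑)
263 + 180 = 443 → 443 − 360 = 83°   (complement)

83°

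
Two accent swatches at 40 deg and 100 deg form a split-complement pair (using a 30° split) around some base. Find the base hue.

The accents sit 30° either side of the complement, so the complement is their short-arc midpoint on the wheel.
Short-arc midpoint of 40° and 100°: 70°.
Base is 180° from the complement: 70 − 180 = -110 → -110 + 360 = 250°

250°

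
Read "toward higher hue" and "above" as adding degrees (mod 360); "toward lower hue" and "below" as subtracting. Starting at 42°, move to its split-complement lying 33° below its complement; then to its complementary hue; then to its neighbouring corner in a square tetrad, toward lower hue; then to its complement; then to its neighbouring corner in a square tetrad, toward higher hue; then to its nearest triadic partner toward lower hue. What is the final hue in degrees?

69°

+147° (split-comp 33° ↓): 42 + 147 = 189°
+180° (complement): 189 + 180 = 369 → 369 − 360 = 9°
−90° (square ↓): 9 − 90 = -81 → -81 + 360 = 279°
+180° (complement): 279 + 180 = 459 → 459 − 360 = 99°
+90° (square ↑): 99 + 90 = 189°
−120° (triadic ↓): 189 − 120 = 69°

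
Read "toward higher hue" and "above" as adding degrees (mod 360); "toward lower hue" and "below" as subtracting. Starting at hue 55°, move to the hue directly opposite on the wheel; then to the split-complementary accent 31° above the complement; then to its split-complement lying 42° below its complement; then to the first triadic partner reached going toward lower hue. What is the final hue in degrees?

55 + 180 = 235°   (complement)
235 + 211 = 446 → 446 − 360 = 86°   (split-comp 31° ↑)
86 + 138 = 224°   (split-comp 42° ↓)
224 − 120 = 104°   (triadic ↓)

104°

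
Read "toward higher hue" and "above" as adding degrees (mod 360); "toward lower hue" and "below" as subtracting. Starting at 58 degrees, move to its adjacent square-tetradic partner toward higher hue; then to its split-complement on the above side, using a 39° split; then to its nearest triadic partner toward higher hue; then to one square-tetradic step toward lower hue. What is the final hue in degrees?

+90° (square ↑): 58 + 90 = 148°
+219° (split-comp 39° ↑): 148 + 219 = 367 → 367 − 360 = 7°
+120° (triadic ↑): 7 + 120 = 127°
−90° (square ↓): 127 − 90 = 37°

37°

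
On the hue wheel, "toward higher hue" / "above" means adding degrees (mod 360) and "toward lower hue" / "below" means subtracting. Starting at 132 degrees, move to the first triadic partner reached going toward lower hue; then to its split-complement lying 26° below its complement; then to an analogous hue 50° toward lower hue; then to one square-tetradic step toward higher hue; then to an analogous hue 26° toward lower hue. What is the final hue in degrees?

180°

−120° (triadic ↓): 132 − 120 = 12°
+154° (split-comp 26° ↓): 12 + 154 = 166°
−50° (analog 50° ↓): 166 − 50 = 116°
+90° (square ↑): 116 + 90 = 206°
−26° (analog 26° ↓): 206 − 26 = 180°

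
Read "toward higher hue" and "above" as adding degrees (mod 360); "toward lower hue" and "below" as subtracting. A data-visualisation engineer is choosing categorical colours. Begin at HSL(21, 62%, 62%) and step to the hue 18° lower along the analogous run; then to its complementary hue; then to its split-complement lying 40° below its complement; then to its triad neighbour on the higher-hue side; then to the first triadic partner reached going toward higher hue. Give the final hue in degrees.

21 − 18 = 3°   (analog 18° ↓)
3 + 180 = 183°   (complement)
183 + 140 = 323°   (split-comp 40° ↓)
323 + 120 = 443 → 443 − 360 = 83°   (triadic ↑)
83 + 120 = 203°   (triadic ↑)

203°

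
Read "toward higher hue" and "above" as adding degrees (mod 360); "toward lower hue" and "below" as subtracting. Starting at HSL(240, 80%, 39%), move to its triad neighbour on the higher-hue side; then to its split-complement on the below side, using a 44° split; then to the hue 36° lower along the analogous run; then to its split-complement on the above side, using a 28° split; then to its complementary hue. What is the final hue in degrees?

128°

240 + 120 = 360 → 360 − 360 = 0°   (triadic ↑)
0 + 136 = 136°   (split-comp 44° ↓)
136 − 36 = 100°   (analog 36° ↓)
100 + 208 = 308°   (split-comp 28° ↑)
308 + 180 = 488 → 488 − 360 = 128°   (complement)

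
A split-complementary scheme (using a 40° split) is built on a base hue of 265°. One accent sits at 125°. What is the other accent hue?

Split-complementary hues sit 40° either side of the complement.
Complement of the base 265°: 265 + 180 = 445 → 445 − 360 = 85°
The given accent 125° is 40° one side of 85°; the other accent sits 40° the other side: 85 − 40 = 45°

45°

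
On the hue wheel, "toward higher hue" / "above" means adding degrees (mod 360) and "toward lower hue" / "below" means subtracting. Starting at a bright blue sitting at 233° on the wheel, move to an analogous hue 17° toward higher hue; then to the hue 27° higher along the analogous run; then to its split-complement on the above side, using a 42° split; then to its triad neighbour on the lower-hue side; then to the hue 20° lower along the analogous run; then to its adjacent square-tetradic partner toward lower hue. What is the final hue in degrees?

analog 17° ↑ +17°: 233 + 17 = 250°
analog 27° ↑ +27°: 250 + 27 = 277°
split-comp 42° ↑ +222°: 277 + 222 = 499 → 499 − 360 = 139°
triadic ↓ −120°: 139 − 120 = 19°
analog 20° ↓ −20°: 19 − 20 = -1 → -1 + 360 = 359°
square ↓ −90°: 359 − 90 = 269°

269°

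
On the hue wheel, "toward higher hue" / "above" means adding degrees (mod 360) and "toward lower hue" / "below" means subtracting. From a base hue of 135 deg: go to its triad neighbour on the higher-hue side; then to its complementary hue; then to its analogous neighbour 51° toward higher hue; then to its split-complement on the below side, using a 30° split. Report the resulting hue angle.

276°

135 + 120 = 255°   (triadic ↑)
255 + 180 = 435 → 435 − 360 = 75°   (complement)
75 + 51 = 126°   (analog 51° ↑)
126 + 150 = 276°   (split-comp 30° ↓)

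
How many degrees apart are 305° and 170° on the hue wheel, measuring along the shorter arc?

|305 − 170| = 135.
135 ≤ 180, so the shorter arc is 135°.

135°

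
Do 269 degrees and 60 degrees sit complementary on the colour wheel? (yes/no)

no

Angular distance: |269 − 60| = 209; shorter arc = 360 − 209 = 151°.
Complementary requires 180°.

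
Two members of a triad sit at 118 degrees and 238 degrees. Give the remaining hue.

358°

A triad spaces three hues 120° apart.
The full set is {118°, 238°, 358°}.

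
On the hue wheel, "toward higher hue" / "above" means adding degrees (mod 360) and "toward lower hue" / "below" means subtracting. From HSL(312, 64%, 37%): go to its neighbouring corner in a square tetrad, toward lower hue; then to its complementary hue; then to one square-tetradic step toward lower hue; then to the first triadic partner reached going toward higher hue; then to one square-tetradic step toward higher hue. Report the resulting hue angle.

312 − 90 = 222°   (square ↓)
222 + 180 = 402 → 402 − 360 = 42°   (complement)
42 − 90 = -48 → -48 + 360 = 312°   (square ↓)
312 + 120 = 432 → 432 − 360 = 72°   (triadic ↑)
72 + 90 = 162°   (square ↑)

162°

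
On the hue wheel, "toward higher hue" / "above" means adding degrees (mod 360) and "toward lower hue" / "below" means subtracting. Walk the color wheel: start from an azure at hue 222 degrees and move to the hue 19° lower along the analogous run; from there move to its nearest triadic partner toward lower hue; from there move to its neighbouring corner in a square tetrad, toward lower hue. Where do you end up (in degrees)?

−19° (analog 19° ↓): 222 − 19 = 203°
−120° (triadic ↓): 203 − 120 = 83°
−90° (square ↓): 83 − 90 = -7 → -7 + 360 = 353°

353°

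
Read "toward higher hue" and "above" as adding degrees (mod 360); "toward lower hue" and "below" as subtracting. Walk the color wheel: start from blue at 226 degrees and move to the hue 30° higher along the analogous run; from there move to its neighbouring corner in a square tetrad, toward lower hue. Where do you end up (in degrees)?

analog 30° ↑ +30°: 226 + 30 = 256°
square ↓ −90°: 256 − 90 = 166°

166°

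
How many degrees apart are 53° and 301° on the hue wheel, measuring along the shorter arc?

|53 − 301| = 248.
The shorter arc is 360 − 248 = 112°.

112°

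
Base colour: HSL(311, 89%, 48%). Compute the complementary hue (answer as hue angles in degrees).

The complement sits 180° across the wheel.
311 + 180 = 491 → 491 − 360 = 131°

131°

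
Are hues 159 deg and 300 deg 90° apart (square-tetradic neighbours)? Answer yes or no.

no

Angular distance: |159 − 300| = 141 = 141°.
90° apart (square-tetradic neighbours) requires 90°.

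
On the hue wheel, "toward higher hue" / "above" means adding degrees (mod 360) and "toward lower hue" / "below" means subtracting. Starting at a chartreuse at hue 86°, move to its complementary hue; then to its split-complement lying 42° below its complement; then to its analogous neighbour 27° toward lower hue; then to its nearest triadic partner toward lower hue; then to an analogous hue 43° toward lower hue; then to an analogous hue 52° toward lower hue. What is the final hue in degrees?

162°

86 + 180 = 266°   (complement)
266 + 138 = 404 → 404 − 360 = 44°   (split-comp 42° ↓)
44 − 27 = 17°   (analog 27° ↓)
17 − 120 = -103 → -103 + 360 = 257°   (triadic ↓)
257 − 43 = 214°   (analog 43° ↓)
214 − 52 = 162°   (analog 52° ↓)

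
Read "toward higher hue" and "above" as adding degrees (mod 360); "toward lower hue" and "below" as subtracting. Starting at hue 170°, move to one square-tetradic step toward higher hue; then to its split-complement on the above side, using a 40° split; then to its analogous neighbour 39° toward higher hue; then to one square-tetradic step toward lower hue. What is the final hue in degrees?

69°

square ↑ +90°: 170 + 90 = 260°
split-comp 40° ↑ +220°: 260 + 220 = 480 → 480 − 360 = 120°
analog 39° ↑ +39°: 120 + 39 = 159°
square ↓ −90°: 159 − 90 = 69°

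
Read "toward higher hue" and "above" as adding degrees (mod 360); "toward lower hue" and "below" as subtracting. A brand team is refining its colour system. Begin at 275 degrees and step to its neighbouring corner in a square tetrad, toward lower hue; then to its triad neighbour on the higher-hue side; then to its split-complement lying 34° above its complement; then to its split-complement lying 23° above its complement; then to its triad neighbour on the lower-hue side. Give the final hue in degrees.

square ↓ −90°: 275 − 90 = 185°
triadic ↑ +120°: 185 + 120 = 305°
split-comp 34° ↑ +214°: 305 + 214 = 519 → 519 − 360 = 159°
split-comp 23° ↑ +203°: 159 + 203 = 362 → 362 − 360 = 2°
triadic ↓ −120°: 2 − 120 = -118 → -118 + 360 = 242°

242°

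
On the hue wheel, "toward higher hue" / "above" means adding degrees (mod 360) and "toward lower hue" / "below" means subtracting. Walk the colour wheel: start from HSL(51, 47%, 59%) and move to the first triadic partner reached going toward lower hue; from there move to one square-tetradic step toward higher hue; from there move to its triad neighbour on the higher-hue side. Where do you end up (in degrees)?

141°

triadic ↓ −120°: 51 − 120 = -69 → -69 + 360 = 291°
square ↑ +90°: 291 + 90 = 381 → 381 − 360 = 21°
triadic ↑ +120°: 21 + 120 = 141°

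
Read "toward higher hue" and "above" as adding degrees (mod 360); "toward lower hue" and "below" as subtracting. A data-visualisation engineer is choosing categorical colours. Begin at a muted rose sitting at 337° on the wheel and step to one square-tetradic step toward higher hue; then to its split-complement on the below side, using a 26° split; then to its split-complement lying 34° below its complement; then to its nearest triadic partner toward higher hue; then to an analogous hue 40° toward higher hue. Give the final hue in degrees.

167°

+90° (square ↑): 337 + 90 = 427 → 427 − 360 = 67°
+154° (split-comp 26° ↓): 67 + 154 = 221°
+146° (split-comp 34° ↓): 221 + 146 = 367 → 367 − 360 = 7°
+120° (triadic ↑): 7 + 120 = 127°
+40° (analog 40° ↑): 127 + 40 = 167°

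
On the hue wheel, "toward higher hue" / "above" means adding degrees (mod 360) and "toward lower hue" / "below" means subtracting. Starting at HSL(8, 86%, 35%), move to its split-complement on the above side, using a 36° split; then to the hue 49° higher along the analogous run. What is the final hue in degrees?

273°

split-comp 36° ↑ +216°: 8 + 216 = 224°
analog 49° ↑ +49°: 224 + 49 = 273°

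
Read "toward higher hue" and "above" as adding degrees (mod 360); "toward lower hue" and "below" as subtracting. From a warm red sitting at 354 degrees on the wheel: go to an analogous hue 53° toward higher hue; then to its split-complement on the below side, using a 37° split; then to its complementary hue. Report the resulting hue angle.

10°

+53° (analog 53° ↑): 354 + 53 = 407 → 407 − 360 = 47°
+143° (split-comp 37° ↓): 47 + 143 = 190°
+180° (complement): 190 + 180 = 370 → 370 − 360 = 10°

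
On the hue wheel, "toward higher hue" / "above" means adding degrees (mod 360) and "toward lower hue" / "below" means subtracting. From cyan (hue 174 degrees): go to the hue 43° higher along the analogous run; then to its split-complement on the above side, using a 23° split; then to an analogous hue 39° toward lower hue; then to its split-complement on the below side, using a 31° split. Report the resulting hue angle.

analog 43° ↑ +43°: 174 + 43 = 217°
split-comp 23° ↑ +203°: 217 + 203 = 420 → 420 − 360 = 60°
analog 39° ↓ −39°: 60 − 39 = 21°
split-comp 31° ↓ +149°: 21 + 149 = 170°

170°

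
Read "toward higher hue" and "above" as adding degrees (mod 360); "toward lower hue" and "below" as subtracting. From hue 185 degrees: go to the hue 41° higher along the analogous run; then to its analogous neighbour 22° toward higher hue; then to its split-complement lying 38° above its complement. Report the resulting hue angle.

185 + 41 = 226°   (analog 41° ↑)
226 + 22 = 248°   (analog 22° ↑)
248 + 218 = 466 → 466 − 360 = 106°   (split-comp 38° ↑)

106°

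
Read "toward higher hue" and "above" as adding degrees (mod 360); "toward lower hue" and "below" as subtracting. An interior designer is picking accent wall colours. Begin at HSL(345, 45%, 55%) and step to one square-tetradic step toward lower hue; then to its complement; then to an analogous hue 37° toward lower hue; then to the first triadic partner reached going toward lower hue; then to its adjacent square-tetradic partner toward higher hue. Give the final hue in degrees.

8°

−90° (square ↓): 345 − 90 = 255°
+180° (complement): 255 + 180 = 435 → 435 − 360 = 75°
−37° (analog 37° ↓): 75 − 37 = 38°
−120° (triadic ↓): 38 − 120 = -82 → -82 + 360 = 278°
+90° (square ↑): 278 + 90 = 368 → 368 − 360 = 8°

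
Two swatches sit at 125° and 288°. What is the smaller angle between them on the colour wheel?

|125 − 288| = 163.
163 ≤ 180, so the shorter arc is 163°.

163°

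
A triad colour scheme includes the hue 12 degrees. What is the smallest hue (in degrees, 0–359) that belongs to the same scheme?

12°

A triad places three hues 120° apart.
The full set through 12° is {12°, 132°, 252°}.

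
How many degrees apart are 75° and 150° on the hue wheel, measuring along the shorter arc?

|75 − 150| = 75.
75 ≤ 180, so the shorter arc is 75°.

75°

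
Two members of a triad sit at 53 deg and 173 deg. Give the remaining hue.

A triad spaces three hues 120° apart.
The full set is {53°, 173°, 293°}.

293°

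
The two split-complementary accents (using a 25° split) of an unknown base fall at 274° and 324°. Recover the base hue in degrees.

119°

The accents sit 25° either side of the complement, so the complement is their short-arc midpoint on the wheel.
Short-arc midpoint of 274° and 324°: 299°.
Base is 180° from the complement: 299 − 180 = 119°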